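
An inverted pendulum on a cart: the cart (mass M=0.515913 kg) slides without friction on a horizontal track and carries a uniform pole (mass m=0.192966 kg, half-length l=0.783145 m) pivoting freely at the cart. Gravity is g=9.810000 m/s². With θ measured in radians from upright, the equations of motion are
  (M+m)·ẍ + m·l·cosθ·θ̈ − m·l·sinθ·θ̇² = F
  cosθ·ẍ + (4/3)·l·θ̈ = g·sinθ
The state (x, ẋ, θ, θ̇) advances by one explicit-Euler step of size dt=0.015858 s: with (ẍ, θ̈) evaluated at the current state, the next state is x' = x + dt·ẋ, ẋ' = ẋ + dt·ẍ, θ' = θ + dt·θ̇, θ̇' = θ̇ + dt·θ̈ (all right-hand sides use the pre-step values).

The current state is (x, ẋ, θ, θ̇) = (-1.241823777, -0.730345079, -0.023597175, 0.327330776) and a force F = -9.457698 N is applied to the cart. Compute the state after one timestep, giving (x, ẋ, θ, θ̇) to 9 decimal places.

(-1.253405589, -0.995226089, -0.018406364, 0.577415370)

sinθ=-0.023594985, cosθ=0.999721600
temp = (F + m·l·θ̇²·sinθ)/(M+m) = (-9.457698 + -0.000382047)/0.708879 = -13.342305311
θ̈ = (g·sinθ − cosθ·temp)/(l·(4/3 − m·cos²θ/(M+m))) = 15.770248095
ẍ = temp − m·l·θ̈·cosθ/(M+m) = -16.703304937
Euler: x'=-1.241823777+0.015858·-0.730345079=-1.253405589, ẋ'=-0.730345079+0.015858·-16.703304937=-0.995226089
       θ'=-0.023597175+0.015858·0.327330776=-0.018406364, θ̇'=0.327330776+0.015858·15.770248095=0.577415370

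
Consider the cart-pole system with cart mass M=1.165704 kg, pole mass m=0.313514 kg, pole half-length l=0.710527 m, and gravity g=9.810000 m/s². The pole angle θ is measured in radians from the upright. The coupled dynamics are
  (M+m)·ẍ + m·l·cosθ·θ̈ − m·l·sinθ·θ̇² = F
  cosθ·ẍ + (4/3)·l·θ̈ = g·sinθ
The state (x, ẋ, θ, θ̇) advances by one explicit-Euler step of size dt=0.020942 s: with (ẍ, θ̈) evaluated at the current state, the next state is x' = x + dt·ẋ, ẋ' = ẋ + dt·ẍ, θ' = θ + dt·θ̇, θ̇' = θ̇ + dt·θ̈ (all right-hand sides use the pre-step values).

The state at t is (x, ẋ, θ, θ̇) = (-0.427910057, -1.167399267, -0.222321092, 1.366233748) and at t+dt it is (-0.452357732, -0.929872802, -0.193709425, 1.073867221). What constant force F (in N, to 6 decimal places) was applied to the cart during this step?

F = 13.835771 N

ẍ = (ẋ'−ẋ)/dt = (-0.929872802−-1.167399267)/0.020942 = 11.342110
θ̈ = (θ̇'−θ̇)/dt = (1.073867221−1.366233748)/0.020942 = -13.960774
sinθ=-0.220494, cosθ=0.975388
F = (M+m)·ẍ + m·l·cosθ·θ̈ − m·l·sinθ·θ̇² = 16.777453 + -3.033364 − -0.091682 = 13.835771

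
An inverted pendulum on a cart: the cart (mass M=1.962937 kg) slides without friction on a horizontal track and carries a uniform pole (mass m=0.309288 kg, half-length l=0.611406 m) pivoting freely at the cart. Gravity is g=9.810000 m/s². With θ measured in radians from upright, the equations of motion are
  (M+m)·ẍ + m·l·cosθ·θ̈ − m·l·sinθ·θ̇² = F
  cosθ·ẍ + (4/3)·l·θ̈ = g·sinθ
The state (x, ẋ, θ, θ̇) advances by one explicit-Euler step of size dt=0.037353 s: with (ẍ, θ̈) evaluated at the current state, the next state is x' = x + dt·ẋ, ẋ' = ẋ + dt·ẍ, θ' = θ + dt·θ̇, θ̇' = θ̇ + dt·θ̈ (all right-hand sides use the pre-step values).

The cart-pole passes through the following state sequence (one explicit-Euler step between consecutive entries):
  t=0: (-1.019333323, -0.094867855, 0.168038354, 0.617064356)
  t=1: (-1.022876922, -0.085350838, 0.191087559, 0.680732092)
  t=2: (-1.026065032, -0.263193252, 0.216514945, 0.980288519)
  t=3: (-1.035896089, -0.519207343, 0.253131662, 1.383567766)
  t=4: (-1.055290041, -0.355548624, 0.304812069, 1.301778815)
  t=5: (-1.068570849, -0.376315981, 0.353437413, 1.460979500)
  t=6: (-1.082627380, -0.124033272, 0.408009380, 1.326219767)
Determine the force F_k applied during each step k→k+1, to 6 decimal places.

step 0→1:
  ẍ = (ẋ'−ẋ)/dt = (-0.085350838−-0.094867855)/0.037353 = 0.254786
  θ̈ = (θ̇'−θ̇)/dt = (0.680732092−0.617064356)/0.037353 = 1.704488
  sinθ=0.167249, cosθ=0.985915
  F = (M+m)·ẍ + m·l·cosθ·θ̈ − m·l·sinθ·θ̇² = 0.578931 + 0.317780 − 0.012042 = 0.884668
step 1→2:
  ẍ = (ẋ'−ẋ)/dt = (-0.263193252−-0.085350838)/0.037353 = -4.761128
  θ̈ = (θ̇'−θ̇)/dt = (0.980288519−0.680732092)/0.037353 = 8.019608
  sinθ=0.189927, cosθ=0.981798
  F = (M+m)·ẍ + m·l·cosθ·θ̈ − m·l·sinθ·θ̇² = -10.818354 + 1.488909 − 0.016643 = -9.346088
step 2→3:
  ẍ = (ẋ'−ẋ)/dt = (-0.519207343−-0.263193252)/0.037353 = -6.853910
  θ̈ = (θ̇'−θ̇)/dt = (1.383567766−0.980288519)/0.037353 = 10.796435
  sinθ=0.214827, cosθ=0.976652
  F = (M+m)·ẍ + m·l·cosθ·θ̈ − m·l·sinθ·θ̇² = -15.573625 + 1.993944 − 0.039038 = -13.618719
step 3→4:
  ẍ = (ẋ'−ẋ)/dt = (-0.355548624−-0.519207343)/0.037353 = 4.381408
  θ̈ = (θ̇'−θ̇)/dt = (1.301778815−1.383567766)/0.037353 = -2.189622
  sinθ=0.250437, cosθ=0.968133
  F = (M+m)·ẍ + m·l·cosθ·θ̈ − m·l·sinθ·θ̇² = 9.955544 + -0.400864 − 0.090655 = 9.464025
step 4→5:
  ẍ = (ẋ'−ẋ)/dt = (-0.376315981−-0.355548624)/0.037353 = -0.555976
  θ̈ = (θ̇'−θ̇)/dt = (1.460979500−1.301778815)/0.037353 = 4.262059
  sinθ=0.300114, cosθ=0.953903
  F = (M+m)·ẍ + m·l·cosθ·θ̈ − m·l·sinθ·θ̇² = -1.263302 + 0.768806 − 0.096173 = -0.590669
step 5→6:
  ẍ = (ẋ'−ẋ)/dt = (-0.124033272−-0.376315981)/0.037353 = 6.754015
  θ̈ = (θ̇'−θ̇)/dt = (1.326219767−1.460979500)/0.037353 = -3.607735
  sinθ=0.346125, cosθ=0.938188
  F = (M+m)·ẍ + m·l·cosθ·θ̈ − m·l·sinθ·θ̇² = 15.346641 + -0.640055 − 0.139706 = 14.566880

F_0 = 0.884668 N
F_1 = -9.346088 N
F_2 = -13.618719 N
F_3 = 9.464025 N
F_4 = -0.590669 N
F_5 = 14.566880 N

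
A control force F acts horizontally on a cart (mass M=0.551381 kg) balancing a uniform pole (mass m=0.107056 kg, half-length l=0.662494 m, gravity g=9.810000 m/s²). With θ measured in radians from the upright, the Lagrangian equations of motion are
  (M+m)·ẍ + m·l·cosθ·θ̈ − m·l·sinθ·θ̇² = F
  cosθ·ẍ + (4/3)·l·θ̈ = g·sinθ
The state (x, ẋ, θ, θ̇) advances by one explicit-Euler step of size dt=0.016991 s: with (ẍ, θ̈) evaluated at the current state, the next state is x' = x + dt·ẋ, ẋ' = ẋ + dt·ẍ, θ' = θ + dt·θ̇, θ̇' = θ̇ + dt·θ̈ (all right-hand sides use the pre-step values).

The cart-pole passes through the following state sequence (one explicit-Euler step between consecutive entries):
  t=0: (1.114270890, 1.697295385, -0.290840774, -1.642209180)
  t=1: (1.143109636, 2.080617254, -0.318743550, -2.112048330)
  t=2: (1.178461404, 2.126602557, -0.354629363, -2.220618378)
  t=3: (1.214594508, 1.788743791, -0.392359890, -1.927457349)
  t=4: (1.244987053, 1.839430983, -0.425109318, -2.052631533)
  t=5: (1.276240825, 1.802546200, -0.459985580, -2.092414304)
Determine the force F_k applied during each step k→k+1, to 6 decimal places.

F_0 = 13.030536 N
F_1 = 1.450804 N
F_2 = -11.823725 N
F_3 = 1.582188 N
F_4 = -1.457403 N

step 0→1:
  ẍ = (ẋ'−ẋ)/dt = (2.080617254−1.697295385)/0.016991 = 22.560289
  θ̈ = (θ̇'−θ̇)/dt = (-2.112048330−-1.642209180)/0.016991 = -27.652236
  sinθ=-0.286758, cosθ=0.958003
  F = (M+m)·ẍ + m·l·cosθ·θ̈ − m·l·sinθ·θ̇² = 14.854529 + -1.878842 − -0.054849 = 13.030536
step 1→2:
  ẍ = (ẋ'−ẋ)/dt = (2.126602557−2.080617254)/0.016991 = 2.706451
  θ̈ = (θ̇'−θ̇)/dt = (-2.220618378−-2.112048330)/0.016991 = -6.389856
  sinθ=-0.313374, cosθ=0.949630
  F = (M+m)·ẍ + m·l·cosθ·θ̈ − m·l·sinθ·θ̇² = 1.782027 + -0.430366 − -0.099143 = 1.450804
step 2→3:
  ẍ = (ẋ'−ẋ)/dt = (1.788743791−2.126602557)/0.016991 = -19.884572
  θ̈ = (θ̇'−θ̇)/dt = (-1.927457349−-2.220618378)/0.016991 = 17.253901
  sinθ=-0.347243, cosθ=0.937775
  F = (M+m)·ẍ + m·l·cosθ·θ̈ − m·l·sinθ·θ̇² = -13.092738 + 1.147570 − -0.121443 = -11.823725
step 3→4:
  ẍ = (ẋ'−ẋ)/dt = (1.839430983−1.788743791)/0.016991 = 2.983179
  θ̈ = (θ̇'−θ̇)/dt = (-2.052631533−-1.927457349)/0.016991 = -7.367087
  sinθ=-0.382370, cosθ=0.924009
  F = (M+m)·ẍ + m·l·cosθ·θ̈ − m·l·sinθ·θ̇² = 1.964235 + -0.482798 − -0.100750 = 1.582188
step 4→5:
  ẍ = (ẋ'−ẋ)/dt = (1.802546200−1.839430983)/0.016991 = -2.170842
  θ̈ = (θ̇'−θ̇)/dt = (-2.092414304−-2.052631533)/0.016991 = -2.341403
  sinθ=-0.412420, cosθ=0.910994
  F = (M+m)·ẍ + m·l·cosθ·θ̈ − m·l·sinθ·θ̇² = -1.429363 + -0.151281 − -0.123241 = -1.457403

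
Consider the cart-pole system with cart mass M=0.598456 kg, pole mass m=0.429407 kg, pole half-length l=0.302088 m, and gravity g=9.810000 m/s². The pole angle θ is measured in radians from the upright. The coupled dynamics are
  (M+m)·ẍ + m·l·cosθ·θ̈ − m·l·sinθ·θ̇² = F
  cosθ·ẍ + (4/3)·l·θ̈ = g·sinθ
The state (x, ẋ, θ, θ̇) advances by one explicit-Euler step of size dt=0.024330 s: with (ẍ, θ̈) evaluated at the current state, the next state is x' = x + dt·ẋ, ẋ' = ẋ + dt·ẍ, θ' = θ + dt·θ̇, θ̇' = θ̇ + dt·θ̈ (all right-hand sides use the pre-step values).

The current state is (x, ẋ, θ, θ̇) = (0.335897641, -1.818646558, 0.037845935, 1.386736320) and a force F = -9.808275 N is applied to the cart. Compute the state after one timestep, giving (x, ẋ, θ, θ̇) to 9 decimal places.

(0.291649970, -2.160318203, 0.071585230, 2.256824985)

sinθ=0.037836901, cosθ=0.999283928
temp = (F + m·l·θ̇²·sinθ)/(M+m) = (-9.808275 + 0.009438564)/1.027863 = -9.533212535
θ̈ = (g·sinθ − cosθ·temp)/(l·(4/3 − m·cos²θ/(M+m))) = 35.761967307
ẍ = temp − m·l·θ̈·cosθ/(M+m) = -14.043224199
Euler: x'=0.335897641+0.024330·-1.818646558=0.291649970, ẋ'=-1.818646558+0.024330·-14.043224199=-2.160318203
       θ'=0.037845935+0.024330·1.386736320=0.071585230, θ̇'=1.386736320+0.024330·35.761967307=2.256824985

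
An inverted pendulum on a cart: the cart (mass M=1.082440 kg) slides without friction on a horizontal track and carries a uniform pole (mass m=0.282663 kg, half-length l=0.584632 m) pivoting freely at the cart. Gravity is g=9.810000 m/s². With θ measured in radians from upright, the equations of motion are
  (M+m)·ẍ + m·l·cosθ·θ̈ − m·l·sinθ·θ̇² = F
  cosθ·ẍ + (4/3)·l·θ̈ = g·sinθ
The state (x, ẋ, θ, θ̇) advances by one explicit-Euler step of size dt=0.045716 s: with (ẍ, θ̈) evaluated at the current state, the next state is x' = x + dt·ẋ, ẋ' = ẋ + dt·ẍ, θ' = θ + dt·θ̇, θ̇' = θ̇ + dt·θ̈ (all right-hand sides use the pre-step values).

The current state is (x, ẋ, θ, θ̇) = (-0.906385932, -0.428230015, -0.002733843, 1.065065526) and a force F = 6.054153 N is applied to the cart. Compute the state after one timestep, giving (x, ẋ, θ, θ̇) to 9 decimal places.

(-0.925962895, -0.188002465, 0.045956693, 0.755315921)

sinθ=-0.002733840, cosθ=0.999996263
temp = (F + m·l·θ̇²·sinθ)/(M+m) = (6.054153 + -0.000512480)/1.365103 = 4.434566857
θ̈ = (g·sinθ − cosθ·temp)/(l·(4/3 − m·cos²θ/(M+m))) = -6.775518521
ẍ = temp − m·l·θ̈·cosθ/(M+m) = 5.254780595
Euler: x'=-0.906385932+0.045716·-0.428230015=-0.925962895, ẋ'=-0.428230015+0.045716·5.254780595=-0.188002465
       θ'=-0.002733843+0.045716·1.065065526=0.045956693, θ̇'=1.065065526+0.045716·-6.775518521=0.755315921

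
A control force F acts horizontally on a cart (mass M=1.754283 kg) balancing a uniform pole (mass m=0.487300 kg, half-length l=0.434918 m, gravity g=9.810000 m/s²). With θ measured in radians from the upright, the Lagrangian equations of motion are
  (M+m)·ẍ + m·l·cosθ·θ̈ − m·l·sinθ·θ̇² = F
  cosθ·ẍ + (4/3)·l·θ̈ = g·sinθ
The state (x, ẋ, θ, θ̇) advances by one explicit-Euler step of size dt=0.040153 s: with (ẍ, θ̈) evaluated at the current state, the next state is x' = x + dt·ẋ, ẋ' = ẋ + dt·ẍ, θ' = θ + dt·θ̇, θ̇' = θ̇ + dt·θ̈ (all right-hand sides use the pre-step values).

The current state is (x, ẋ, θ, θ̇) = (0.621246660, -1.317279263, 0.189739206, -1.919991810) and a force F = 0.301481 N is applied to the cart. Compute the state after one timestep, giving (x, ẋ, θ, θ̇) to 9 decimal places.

sinθ=0.188602788, cosθ=0.982053455
temp = (F + m·l·θ̇²·sinθ)/(M+m) = (0.301481 + 0.147350174)/2.241583 = 0.200229558
θ̈ = (g·sinθ − cosθ·temp)/(l·(4/3 − m·cos²θ/(M+m))) = 3.383538116
ẍ = temp − m·l·θ̈·cosθ/(M+m) = -0.113933539
Euler: x'=0.621246660+0.040153·-1.317279263=0.568353946, ẋ'=-1.317279263+0.040153·-0.113933539=-1.321854036
       θ'=0.189739206+0.040153·-1.919991810=0.112645775, θ̇'=-1.919991810+0.040153·3.383538116=-1.784132604

(0.568353946, -1.321854036, 0.112645775, -1.784132604)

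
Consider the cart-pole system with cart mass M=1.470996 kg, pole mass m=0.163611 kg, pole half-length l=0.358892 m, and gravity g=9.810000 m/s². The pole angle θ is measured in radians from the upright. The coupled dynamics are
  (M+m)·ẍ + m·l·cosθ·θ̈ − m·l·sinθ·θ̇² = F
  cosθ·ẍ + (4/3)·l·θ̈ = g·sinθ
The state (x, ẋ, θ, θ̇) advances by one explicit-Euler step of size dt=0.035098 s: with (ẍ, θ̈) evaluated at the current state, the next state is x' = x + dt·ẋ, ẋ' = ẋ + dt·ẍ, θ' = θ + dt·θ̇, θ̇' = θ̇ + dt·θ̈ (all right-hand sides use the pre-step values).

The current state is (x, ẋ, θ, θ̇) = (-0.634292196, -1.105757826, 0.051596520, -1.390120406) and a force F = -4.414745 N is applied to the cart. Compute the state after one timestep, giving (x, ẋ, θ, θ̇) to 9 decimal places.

(-0.673102084, -1.209525049, 0.002806074, -1.136451092)

sinθ=0.051573630, cosθ=0.998669195
temp = (F + m·l·θ̇²·sinθ)/(M+m) = (-4.414745 + 0.005852061)/1.634607 = -2.697218928
θ̈ = (g·sinθ − cosθ·temp)/(l·(4/3 − m·cos²θ/(M+m))) = 7.227457800
ẍ = temp − m·l·θ̈·cosθ/(M+m) = -2.956499598
Euler: x'=-0.634292196+0.035098·-1.105757826=-0.673102084, ẋ'=-1.105757826+0.035098·-2.956499598=-1.209525049
       θ'=0.051596520+0.035098·-1.390120406=0.002806074, θ̇'=-1.390120406+0.035098·7.227457800=-1.136451092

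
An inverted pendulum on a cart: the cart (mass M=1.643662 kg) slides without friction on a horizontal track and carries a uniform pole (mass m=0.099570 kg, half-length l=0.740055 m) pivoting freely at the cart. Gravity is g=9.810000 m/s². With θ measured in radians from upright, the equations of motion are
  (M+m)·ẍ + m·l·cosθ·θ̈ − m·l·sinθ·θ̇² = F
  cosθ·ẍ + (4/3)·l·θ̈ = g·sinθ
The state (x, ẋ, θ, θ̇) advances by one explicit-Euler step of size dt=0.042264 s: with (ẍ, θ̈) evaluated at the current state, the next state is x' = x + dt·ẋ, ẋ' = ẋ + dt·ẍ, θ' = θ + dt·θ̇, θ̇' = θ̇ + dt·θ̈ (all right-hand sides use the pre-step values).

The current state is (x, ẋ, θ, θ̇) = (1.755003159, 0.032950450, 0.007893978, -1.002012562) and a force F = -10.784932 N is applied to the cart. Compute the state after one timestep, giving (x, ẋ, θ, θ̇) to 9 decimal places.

(1.756395777, -0.240359660, -0.034455081, -0.721721420)

sinθ=0.007893896, cosθ=0.999968843
temp = (F + m·l·θ̇²·sinθ)/(M+m) = (-10.784932 + 0.000584023)/1.743232 = -6.186410057
θ̈ = (g·sinθ − cosθ·temp)/(l·(4/3 − m·cos²θ/(M+m))) = 6.631912318
ẍ = temp − m·l·θ̈·cosθ/(M+m) = -6.466735527
Euler: x'=1.755003159+0.042264·0.032950450=1.756395777, ẋ'=0.032950450+0.042264·-6.466735527=-0.240359660
       θ'=0.007893978+0.042264·-1.002012562=-0.034455081, θ̇'=-1.002012562+0.042264·6.631912318=-0.721721420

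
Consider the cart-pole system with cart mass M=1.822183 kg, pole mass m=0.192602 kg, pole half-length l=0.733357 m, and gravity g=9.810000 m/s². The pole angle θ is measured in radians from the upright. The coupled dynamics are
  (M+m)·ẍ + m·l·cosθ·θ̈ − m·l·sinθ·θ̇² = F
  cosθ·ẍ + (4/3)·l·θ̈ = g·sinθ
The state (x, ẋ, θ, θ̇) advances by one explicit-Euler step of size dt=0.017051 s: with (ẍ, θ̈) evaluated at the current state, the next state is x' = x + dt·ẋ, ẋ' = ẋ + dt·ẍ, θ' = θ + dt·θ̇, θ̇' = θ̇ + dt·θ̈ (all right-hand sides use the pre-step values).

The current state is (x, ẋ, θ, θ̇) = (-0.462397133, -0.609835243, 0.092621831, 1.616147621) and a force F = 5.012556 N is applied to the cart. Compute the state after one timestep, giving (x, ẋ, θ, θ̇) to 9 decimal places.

(-0.472795434, -0.565046245, 0.120178764, 1.586360344)

sinθ=0.092489457, cosθ=0.995713664
temp = (F + m·l·θ̇²·sinθ)/(M+m) = (5.012556 + 0.034121689)/2.014785 = 2.504821948
θ̈ = (g·sinθ − cosθ·temp)/(l·(4/3 − m·cos²θ/(M+m))) = -1.746951900
ẍ = temp − m·l·θ̈·cosθ/(M+m) = 2.626766651
Euler: x'=-0.462397133+0.017051·-0.609835243=-0.472795434, ẋ'=-0.609835243+0.017051·2.626766651=-0.565046245
       θ'=0.092621831+0.017051·1.616147621=0.120178764, θ̇'=1.616147621+0.017051·-1.746951900=1.586360344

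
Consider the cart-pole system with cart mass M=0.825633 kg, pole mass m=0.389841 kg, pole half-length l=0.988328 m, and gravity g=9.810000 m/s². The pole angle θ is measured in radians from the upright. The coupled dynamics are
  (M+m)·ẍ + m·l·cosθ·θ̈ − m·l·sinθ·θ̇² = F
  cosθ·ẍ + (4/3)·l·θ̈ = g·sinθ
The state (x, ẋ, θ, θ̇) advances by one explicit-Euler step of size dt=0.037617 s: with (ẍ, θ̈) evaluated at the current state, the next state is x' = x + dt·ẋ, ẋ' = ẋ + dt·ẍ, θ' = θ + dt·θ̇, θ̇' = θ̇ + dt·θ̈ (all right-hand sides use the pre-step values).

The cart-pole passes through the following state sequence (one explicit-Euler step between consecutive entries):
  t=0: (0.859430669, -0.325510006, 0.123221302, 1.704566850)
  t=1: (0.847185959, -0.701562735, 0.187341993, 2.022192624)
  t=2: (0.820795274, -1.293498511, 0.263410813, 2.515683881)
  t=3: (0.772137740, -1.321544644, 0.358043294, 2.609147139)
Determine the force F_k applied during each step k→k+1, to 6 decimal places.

F_0 = -9.059942 N
F_1 = -14.453845 N
F_2 = -0.616840 N

step 0→1:
  ẍ = (ẋ'−ẋ)/dt = (-0.701562735−-0.325510006)/0.037617 = -9.996883
  θ̈ = (θ̇'−θ̇)/dt = (2.022192624−1.704566850)/0.037617 = 8.443676
  sinθ=0.122910, cosθ=0.992418
  F = (M+m)·ẍ + m·l·cosθ·θ̈ − m·l·sinθ·θ̇² = -12.150951 + 3.228604 − 0.137595 = -9.059942
step 1→2:
  ẍ = (ẋ'−ẋ)/dt = (-1.293498511−-0.701562735)/0.037617 = -15.735858
  θ̈ = (θ̇'−θ̇)/dt = (2.515683881−2.022192624)/0.037617 = 13.118836
  sinθ=0.186248, cosθ=0.982503
  F = (M+m)·ẍ + m·l·cosθ·θ̈ − m·l·sinθ·θ̇² = -19.126526 + 4.966126 − 0.293444 = -14.453845
step 2→3:
  ẍ = (ẋ'−ẋ)/dt = (-1.321544644−-1.293498511)/0.037617 = -0.745571
  θ̈ = (θ̇'−θ̇)/dt = (2.609147139−2.515683881)/0.037617 = 2.484602
  sinθ=0.260375, cosθ=0.965508
  F = (M+m)·ẍ + m·l·cosθ·θ̈ − m·l·sinθ·θ̇² = -0.906222 + 0.924275 − 0.634893 = -0.616840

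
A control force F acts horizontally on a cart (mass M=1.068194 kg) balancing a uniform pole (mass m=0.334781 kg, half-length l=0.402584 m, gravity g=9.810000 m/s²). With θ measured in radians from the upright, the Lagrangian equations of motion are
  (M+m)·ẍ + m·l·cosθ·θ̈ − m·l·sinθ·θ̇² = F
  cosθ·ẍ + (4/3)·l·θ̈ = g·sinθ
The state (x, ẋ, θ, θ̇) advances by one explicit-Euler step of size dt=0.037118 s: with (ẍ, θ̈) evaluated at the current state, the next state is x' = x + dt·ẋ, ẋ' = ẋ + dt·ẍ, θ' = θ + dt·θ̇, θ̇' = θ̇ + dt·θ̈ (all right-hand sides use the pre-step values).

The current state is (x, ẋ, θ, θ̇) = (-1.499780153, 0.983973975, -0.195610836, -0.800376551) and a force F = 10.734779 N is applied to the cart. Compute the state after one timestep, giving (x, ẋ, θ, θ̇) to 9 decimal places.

(-1.463257007, 1.341534752, -0.225319213, -1.585645676)

sinθ=-0.194365758, cosθ=0.980929127
temp = (F + m·l·θ̇²·sinθ)/(M+m) = (10.734779 + -0.016781307)/1.402975 = 7.639478746
θ̈ = (g·sinθ − cosθ·temp)/(l·(4/3 − m·cos²θ/(M+m))) = -21.156019329
ẍ = temp − m·l·θ̈·cosθ/(M+m) = 9.633083066
Euler: x'=-1.499780153+0.037118·0.983973975=-1.463257007, ẋ'=0.983973975+0.037118·9.633083066=1.341534752
       θ'=-0.195610836+0.037118·-0.800376551=-0.225319213, θ̇'=-0.800376551+0.037118·-21.156019329=-1.585645676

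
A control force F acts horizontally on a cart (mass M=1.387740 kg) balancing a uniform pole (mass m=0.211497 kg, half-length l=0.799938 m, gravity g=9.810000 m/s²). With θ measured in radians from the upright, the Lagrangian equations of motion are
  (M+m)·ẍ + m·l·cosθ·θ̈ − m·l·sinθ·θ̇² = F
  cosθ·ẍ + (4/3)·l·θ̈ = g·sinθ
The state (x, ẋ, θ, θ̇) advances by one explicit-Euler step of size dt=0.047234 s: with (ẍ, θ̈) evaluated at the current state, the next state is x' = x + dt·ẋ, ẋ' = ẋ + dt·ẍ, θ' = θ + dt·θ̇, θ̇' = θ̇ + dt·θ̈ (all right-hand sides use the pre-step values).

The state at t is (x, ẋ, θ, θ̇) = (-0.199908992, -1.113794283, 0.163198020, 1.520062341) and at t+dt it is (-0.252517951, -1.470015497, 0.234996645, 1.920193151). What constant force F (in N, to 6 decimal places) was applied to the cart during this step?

ẍ = (ẋ'−ẋ)/dt = (-1.470015497−-1.113794283)/0.047234 = -7.541627
θ̈ = (θ̇'−θ̇)/dt = (1.920193151−1.520062341)/0.047234 = 8.471245
sinθ=0.162475, cosθ=0.986713
F = (M+m)·ẍ + m·l·cosθ·θ̈ − m·l·sinθ·θ̇² = -12.060849 + 1.414160 − 0.063514 = -10.710203

F = -10.710203 N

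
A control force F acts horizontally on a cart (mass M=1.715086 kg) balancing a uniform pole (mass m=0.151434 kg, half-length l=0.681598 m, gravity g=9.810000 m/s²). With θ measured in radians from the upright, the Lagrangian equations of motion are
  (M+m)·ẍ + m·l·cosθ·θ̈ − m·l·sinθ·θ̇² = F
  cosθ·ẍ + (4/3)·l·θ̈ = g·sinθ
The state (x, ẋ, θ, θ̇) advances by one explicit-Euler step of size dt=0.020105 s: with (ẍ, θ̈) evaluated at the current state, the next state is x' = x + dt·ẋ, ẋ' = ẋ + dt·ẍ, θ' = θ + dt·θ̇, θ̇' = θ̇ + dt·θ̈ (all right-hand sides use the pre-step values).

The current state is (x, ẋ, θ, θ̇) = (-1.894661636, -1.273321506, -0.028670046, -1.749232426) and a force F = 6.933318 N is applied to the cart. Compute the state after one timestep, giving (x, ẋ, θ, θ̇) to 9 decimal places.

sinθ=-0.028666119, cosθ=0.999589042
temp = (F + m·l·θ̇²·sinθ)/(M+m) = (6.933318 + -0.009053482)/1.866520 = 3.709718898
θ̈ = (g·sinθ − cosθ·temp)/(l·(4/3 − m·cos²θ/(M+m))) = -4.673937244
ẍ = temp − m·l·θ̈·cosθ/(M+m) = 3.968077793
Euler: x'=-1.894661636+0.020105·-1.273321506=-1.920261765, ẋ'=-1.273321506+0.020105·3.968077793=-1.193543302
       θ'=-0.028670046+0.020105·-1.749232426=-0.063838364, θ̇'=-1.749232426+0.020105·-4.673937244=-1.843201934

(-1.920261765, -1.193543302, -0.063838364, -1.843201934)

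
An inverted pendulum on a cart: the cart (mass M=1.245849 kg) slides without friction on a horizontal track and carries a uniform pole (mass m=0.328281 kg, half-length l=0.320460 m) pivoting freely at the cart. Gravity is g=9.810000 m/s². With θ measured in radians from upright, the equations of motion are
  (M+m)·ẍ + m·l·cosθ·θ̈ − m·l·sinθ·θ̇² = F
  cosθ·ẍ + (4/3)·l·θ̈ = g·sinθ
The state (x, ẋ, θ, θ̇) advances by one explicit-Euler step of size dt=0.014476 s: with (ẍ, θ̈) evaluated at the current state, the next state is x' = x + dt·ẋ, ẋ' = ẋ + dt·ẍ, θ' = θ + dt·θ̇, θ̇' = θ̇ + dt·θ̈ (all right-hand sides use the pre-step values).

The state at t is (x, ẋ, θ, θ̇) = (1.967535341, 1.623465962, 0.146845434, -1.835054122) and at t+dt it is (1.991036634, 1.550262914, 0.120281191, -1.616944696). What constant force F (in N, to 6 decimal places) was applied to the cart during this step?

ẍ = (ẋ'−ẋ)/dt = (1.550262914−1.623465962)/0.014476 = -5.056856
θ̈ = (θ̇'−θ̇)/dt = (-1.616944696−-1.835054122)/0.014476 = 15.066968
sinθ=0.146318, cosθ=0.989238
F = (M+m)·ẍ + m·l·cosθ·θ̈ − m·l·sinθ·θ̇² = -7.960149 + 1.568000 − 0.051834 = -6.443983

F = -6.443983 N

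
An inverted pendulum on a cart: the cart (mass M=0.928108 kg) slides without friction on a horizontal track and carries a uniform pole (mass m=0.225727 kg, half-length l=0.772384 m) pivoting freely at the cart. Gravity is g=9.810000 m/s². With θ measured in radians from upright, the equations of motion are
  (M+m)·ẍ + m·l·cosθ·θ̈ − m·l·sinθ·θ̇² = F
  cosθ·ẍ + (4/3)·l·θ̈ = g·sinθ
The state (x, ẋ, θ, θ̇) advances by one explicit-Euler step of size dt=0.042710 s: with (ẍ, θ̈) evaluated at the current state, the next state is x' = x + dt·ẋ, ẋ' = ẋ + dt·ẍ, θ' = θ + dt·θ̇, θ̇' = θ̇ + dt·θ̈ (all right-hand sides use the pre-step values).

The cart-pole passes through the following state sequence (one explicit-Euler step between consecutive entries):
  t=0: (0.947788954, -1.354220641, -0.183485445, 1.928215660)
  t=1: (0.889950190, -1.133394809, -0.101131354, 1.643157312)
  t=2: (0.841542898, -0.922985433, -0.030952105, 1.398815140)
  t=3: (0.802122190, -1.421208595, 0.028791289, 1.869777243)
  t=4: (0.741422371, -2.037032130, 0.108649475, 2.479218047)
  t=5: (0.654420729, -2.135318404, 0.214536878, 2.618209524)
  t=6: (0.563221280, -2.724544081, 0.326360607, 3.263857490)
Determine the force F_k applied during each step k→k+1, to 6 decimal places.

F_0 = 4.939897 N
F_1 = 4.739513 N
F_2 = -11.527616 N
F_3 = -14.167583 N
F_4 = -2.207427 N
F_5 = -13.597511 N

step 0→1:
  ẍ = (ẋ'−ẋ)/dt = (-1.133394809−-1.354220641)/0.042710 = 5.170354
  θ̈ = (θ̇'−θ̇)/dt = (1.643157312−1.928215660)/0.042710 = -6.674276
  sinθ=-0.182458, cosθ=0.983214
  F = (M+m)·ẍ + m·l·cosθ·θ̈ − m·l·sinθ·θ̇² = 5.965736 + -1.144113 − -0.118274 = 4.939897
step 1→2:
  ẍ = (ẋ'−ẋ)/dt = (-0.922985433−-1.133394809)/0.042710 = 4.926466
  θ̈ = (θ̇'−θ̇)/dt = (1.398815140−1.643157312)/0.042710 = -5.720959
  sinθ=-0.100959, cosθ=0.994891
  F = (M+m)·ẍ + m·l·cosθ·θ̈ − m·l·sinθ·θ̇² = 5.684329 + -0.992341 − -0.047525 = 4.739513
step 2→3:
  ẍ = (ẋ'−ẋ)/dt = (-1.421208595−-0.922985433)/0.042710 = -11.665258
  θ̈ = (θ̇'−θ̇)/dt = (1.869777243−1.398815140)/0.042710 = 11.026975
  sinθ=-0.030947, cosθ=0.999521
  F = (M+m)·ẍ + m·l·cosθ·θ̈ − m·l·sinθ·θ̇² = -13.459783 + 1.921609 − -0.010557 = -11.527616
step 3→4:
  ẍ = (ẋ'−ẋ)/dt = (-2.037032130−-1.421208595)/0.042710 = -14.418720
  θ̈ = (θ̇'−θ̇)/dt = (2.479218047−1.869777243)/0.042710 = 14.269277
  sinθ=0.028787, cosθ=0.999586
  F = (M+m)·ẍ + m·l·cosθ·θ̈ − m·l·sinθ·θ̇² = -16.636824 + 2.486788 − 0.017547 = -14.167583
step 4→5:
  ẍ = (ẋ'−ẋ)/dt = (-2.135318404−-2.037032130)/0.042710 = -2.301247
  θ̈ = (θ̇'−θ̇)/dt = (2.618209524−2.479218047)/0.042710 = 3.254308
  sinθ=0.108436, cosθ=0.994103
  F = (M+m)·ẍ + m·l·cosθ·θ̈ − m·l·sinθ·θ̇² = -2.655260 + 0.564036 − 0.116203 = -2.207427
step 5→6:
  ẍ = (ẋ'−ẋ)/dt = (-2.724544081−-2.135318404)/0.042710 = -13.795965
  θ̈ = (θ̇'−θ̇)/dt = (3.263857490−2.618209524)/0.042710 = 15.117021
  sinθ=0.212895, cosθ=0.977075
  F = (M+m)·ẍ + m·l·cosθ·θ̈ − m·l·sinθ·θ̇² = -15.918268 + 2.575200 − 0.254443 = -13.597511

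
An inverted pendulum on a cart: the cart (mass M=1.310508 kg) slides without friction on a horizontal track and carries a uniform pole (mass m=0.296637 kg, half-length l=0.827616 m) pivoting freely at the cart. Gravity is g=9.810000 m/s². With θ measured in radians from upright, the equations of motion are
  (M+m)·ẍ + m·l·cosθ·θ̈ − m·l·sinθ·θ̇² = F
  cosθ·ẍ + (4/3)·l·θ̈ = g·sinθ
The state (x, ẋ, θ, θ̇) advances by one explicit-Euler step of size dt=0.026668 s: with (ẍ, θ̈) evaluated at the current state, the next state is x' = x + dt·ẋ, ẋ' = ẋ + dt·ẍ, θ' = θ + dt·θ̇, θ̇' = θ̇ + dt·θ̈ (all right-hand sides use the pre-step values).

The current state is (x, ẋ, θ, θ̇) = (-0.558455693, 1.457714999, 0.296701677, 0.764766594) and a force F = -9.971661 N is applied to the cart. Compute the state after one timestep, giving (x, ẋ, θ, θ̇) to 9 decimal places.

(-0.519581349, 1.257472046, 0.317096473, 1.007615385)

sinθ=0.292367597, cosθ=0.956306012
temp = (F + m·l·θ̇²·sinθ)/(M+m) = (-9.971661 + 0.041979886)/1.607145 = -6.178460011
θ̈ = (g·sinθ − cosθ·temp)/(l·(4/3 − m·cos²θ/(M+m))) = 9.106374360
ẍ = temp − m·l·θ̈·cosθ/(M+m) = -7.508735297
Euler: x'=-0.558455693+0.026668·1.457714999=-0.519581349, ẋ'=1.457714999+0.026668·-7.508735297=1.257472046
       θ'=0.296701677+0.026668·0.764766594=0.317096473, θ̇'=0.764766594+0.026668·9.106374360=1.007615385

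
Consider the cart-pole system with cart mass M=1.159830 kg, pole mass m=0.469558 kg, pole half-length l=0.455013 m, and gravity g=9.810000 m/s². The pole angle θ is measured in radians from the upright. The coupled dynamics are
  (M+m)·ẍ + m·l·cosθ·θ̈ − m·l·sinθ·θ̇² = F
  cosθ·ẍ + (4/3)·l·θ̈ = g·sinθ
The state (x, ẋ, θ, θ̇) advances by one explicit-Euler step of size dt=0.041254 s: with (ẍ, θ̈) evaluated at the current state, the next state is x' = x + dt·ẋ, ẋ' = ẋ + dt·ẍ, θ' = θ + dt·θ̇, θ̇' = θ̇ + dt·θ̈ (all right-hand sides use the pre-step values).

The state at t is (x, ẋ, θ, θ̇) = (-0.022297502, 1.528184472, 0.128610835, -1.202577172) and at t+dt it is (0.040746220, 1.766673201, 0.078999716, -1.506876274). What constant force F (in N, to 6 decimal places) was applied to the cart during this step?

F = 7.816884 N

ẍ = (ẋ'−ẋ)/dt = (1.766673201−1.528184472)/0.041254 = 5.780984
θ̈ = (θ̇'−θ̇)/dt = (-1.506876274−-1.202577172)/0.041254 = -7.376233
sinθ=0.128257, cosθ=0.991741
F = (M+m)·ẍ + m·l·cosθ·θ̈ − m·l·sinθ·θ̇² = 9.419467 + -1.562953 − 0.039630 = 7.816884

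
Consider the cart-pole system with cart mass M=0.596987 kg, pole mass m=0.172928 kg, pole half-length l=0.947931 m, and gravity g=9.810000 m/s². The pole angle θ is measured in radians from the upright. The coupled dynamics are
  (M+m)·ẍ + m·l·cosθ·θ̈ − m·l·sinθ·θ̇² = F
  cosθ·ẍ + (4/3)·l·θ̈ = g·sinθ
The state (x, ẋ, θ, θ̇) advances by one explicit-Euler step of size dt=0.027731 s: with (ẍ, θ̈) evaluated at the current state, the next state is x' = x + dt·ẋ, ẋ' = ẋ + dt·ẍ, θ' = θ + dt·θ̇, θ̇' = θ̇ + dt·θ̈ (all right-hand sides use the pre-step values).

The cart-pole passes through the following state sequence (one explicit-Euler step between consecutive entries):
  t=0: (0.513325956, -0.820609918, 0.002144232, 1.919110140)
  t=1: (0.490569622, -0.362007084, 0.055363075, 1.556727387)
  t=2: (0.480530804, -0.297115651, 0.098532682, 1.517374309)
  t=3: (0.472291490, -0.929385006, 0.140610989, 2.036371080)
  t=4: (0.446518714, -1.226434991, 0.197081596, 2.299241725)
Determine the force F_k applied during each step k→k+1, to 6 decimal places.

F_0 = 10.589098 N
F_1 = 1.547376 N
F_2 = -14.538242 N
F_3 = -6.803924 N

step 0→1:
  ẍ = (ẋ'−ẋ)/dt = (-0.362007084−-0.820609918)/0.027731 = 16.537551
  θ̈ = (θ̇'−θ̇)/dt = (1.556727387−1.919110140)/0.027731 = -13.067785
  sinθ=0.002144, cosθ=0.999998
  F = (M+m)·ẍ + m·l·cosθ·θ̈ − m·l·sinθ·θ̇² = 12.732509 + -2.142116 − 0.001295 = 10.589098
step 1→2:
  ẍ = (ẋ'−ẋ)/dt = (-0.297115651−-0.362007084)/0.027731 = 2.340032
  θ̈ = (θ̇'−θ̇)/dt = (1.517374309−1.556727387)/0.027731 = -1.419101
  sinθ=0.055335, cosθ=0.998468
  F = (M+m)·ẍ + m·l·cosθ·θ̈ − m·l·sinθ·θ̇² = 1.801626 + -0.232268 − 0.021982 = 1.547376
step 2→3:
  ẍ = (ẋ'−ẋ)/dt = (-0.929385006−-0.297115651)/0.027731 = -22.800092
  θ̈ = (θ̇'−θ̇)/dt = (2.036371080−1.517374309)/0.027731 = 18.715400
  sinθ=0.098373, cosθ=0.995150
  F = (M+m)·ẍ + m·l·cosθ·θ̈ − m·l·sinθ·θ̇² = -17.554133 + 3.053019 − 0.037128 = -14.538242
step 3→4:
  ẍ = (ẋ'−ẋ)/dt = (-1.226434991−-0.929385006)/0.027731 = -10.711838
  θ̈ = (θ̇'−θ̇)/dt = (2.299241725−2.036371080)/0.027731 = 9.479306
  sinθ=0.140148, cosθ=0.990131
  F = (M+m)·ẍ + m·l·cosθ·θ̈ − m·l·sinθ·θ̇² = -8.247205 + 1.538548 − 0.095267 = -6.803924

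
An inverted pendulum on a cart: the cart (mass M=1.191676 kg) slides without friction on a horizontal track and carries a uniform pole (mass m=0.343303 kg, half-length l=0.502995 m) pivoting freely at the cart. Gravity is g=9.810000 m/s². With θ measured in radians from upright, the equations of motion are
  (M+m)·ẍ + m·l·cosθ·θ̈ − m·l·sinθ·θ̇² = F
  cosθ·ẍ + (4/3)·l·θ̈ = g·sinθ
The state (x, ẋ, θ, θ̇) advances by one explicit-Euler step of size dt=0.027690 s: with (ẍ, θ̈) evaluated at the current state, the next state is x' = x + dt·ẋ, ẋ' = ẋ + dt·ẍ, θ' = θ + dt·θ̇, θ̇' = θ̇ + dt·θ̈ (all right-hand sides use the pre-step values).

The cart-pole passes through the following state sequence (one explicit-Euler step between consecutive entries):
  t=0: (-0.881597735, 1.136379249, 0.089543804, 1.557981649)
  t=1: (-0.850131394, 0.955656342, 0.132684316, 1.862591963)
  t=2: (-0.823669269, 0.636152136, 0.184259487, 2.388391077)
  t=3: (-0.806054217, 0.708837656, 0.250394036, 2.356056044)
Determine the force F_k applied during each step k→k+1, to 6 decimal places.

F_0 = -8.163758 N
F_1 = -14.540629 N
F_2 = 3.650569 N

step 0→1:
  ẍ = (ẋ'−ẋ)/dt = (0.955656342−1.136379249)/0.027690 = -6.526649
  θ̈ = (θ̇'−θ̇)/dt = (1.862591963−1.557981649)/0.027690 = 11.000734
  sinθ=0.089424, cosθ=0.995994
  F = (M+m)·ẍ + m·l·cosθ·θ̈ − m·l·sinθ·θ̇² = -10.018269 + 1.891993 − 0.037482 = -8.163758
step 1→2:
  ẍ = (ẋ'−ẋ)/dt = (0.636152136−0.955656342)/0.027690 = -11.538613
  θ̈ = (θ̇'−θ̇)/dt = (2.388391077−1.862591963)/0.027690 = 18.988773
  sinθ=0.132295, cosθ=0.991210
  F = (M+m)·ẍ + m·l·cosθ·θ̈ − m·l·sinθ·θ̇² = -17.711529 + 3.250154 − 0.079254 = -14.540629
step 2→3:
  ẍ = (ẋ'−ẋ)/dt = (0.708837656−0.636152136)/0.027690 = 2.624974
  θ̈ = (θ̇'−θ̇)/dt = (2.356056044−2.388391077)/0.027690 = -1.167751
  sinθ=0.183219, cosθ=0.983072
  F = (M+m)·ẍ + m·l·cosθ·θ̈ − m·l·sinθ·θ̇² = 4.029279 + -0.198233 − 0.180477 = 3.650569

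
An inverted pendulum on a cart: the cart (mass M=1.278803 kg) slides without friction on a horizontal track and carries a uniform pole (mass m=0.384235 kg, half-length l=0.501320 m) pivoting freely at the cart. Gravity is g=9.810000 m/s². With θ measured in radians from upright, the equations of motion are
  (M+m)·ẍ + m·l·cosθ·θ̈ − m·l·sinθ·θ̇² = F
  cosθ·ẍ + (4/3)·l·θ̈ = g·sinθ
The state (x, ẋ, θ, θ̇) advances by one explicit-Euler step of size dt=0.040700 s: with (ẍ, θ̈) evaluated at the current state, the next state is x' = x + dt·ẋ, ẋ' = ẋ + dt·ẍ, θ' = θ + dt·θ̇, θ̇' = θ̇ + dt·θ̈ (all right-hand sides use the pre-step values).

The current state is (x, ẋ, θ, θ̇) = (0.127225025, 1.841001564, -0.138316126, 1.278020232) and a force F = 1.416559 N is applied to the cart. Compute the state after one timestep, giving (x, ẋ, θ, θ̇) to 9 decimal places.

(0.202153789, 1.892873423, -0.086300703, 1.118802161)

sinθ=-0.137875519, cosθ=0.990449565
temp = (F + m·l·θ̇²·sinθ)/(M+m) = (1.416559 + -0.043378504)/1.663038 = 0.825706025
θ̈ = (g·sinθ − cosθ·temp)/(l·(4/3 − m·cos²θ/(M+m))) = -3.911991927
ẍ = temp − m·l·θ̈·cosθ/(M+m) = 1.274492847
Euler: x'=0.127225025+0.040700·1.841001564=0.202153789, ẋ'=1.841001564+0.040700·1.274492847=1.892873423
       θ'=-0.138316126+0.040700·1.278020232=-0.086300703, θ̇'=1.278020232+0.040700·-3.911991927=1.118802161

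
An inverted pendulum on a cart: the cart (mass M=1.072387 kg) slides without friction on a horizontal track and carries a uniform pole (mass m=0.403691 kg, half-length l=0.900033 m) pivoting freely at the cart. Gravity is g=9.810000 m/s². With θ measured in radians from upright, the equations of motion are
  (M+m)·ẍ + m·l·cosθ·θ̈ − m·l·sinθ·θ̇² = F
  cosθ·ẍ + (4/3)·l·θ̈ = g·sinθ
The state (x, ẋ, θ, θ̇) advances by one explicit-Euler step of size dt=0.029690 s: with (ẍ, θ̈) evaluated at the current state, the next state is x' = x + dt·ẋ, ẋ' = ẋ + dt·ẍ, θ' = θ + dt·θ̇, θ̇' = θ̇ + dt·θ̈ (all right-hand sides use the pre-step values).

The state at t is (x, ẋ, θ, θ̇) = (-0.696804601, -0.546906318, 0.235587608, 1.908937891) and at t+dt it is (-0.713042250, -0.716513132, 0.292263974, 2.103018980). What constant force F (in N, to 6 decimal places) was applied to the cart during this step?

F = -6.431786 N

ẍ = (ẋ'−ẋ)/dt = (-0.716513132−-0.546906318)/0.029690 = -5.712591
θ̈ = (θ̇'−θ̇)/dt = (2.103018980−1.908937891)/0.029690 = 6.536918
sinθ=0.233414, cosθ=0.972377
F = (M+m)·ẍ + m·l·cosθ·θ̈ − m·l·sinθ·θ̇² = -8.432229 + 2.309486 − 0.309043 = -6.431786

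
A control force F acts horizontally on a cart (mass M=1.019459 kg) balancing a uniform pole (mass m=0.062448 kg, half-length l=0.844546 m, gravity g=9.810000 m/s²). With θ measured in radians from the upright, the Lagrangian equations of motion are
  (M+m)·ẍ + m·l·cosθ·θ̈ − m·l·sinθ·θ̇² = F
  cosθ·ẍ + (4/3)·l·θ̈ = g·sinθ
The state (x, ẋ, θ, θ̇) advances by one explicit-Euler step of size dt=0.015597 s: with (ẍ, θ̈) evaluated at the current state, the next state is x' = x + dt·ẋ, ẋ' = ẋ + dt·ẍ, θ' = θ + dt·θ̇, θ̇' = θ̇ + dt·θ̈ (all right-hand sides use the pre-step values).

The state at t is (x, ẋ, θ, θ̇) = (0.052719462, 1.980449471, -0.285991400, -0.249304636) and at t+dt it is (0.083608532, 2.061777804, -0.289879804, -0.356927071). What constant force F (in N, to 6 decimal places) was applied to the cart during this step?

F = 5.293238 N

ẍ = (ẋ'−ẋ)/dt = (2.061777804−1.980449471)/0.015597 = 5.214357
θ̈ = (θ̇'−θ̇)/dt = (-0.356927071−-0.249304636)/0.015597 = -6.900201
sinθ=-0.282109, cosθ=0.959382
F = (M+m)·ẍ + m·l·cosθ·θ̈ − m·l·sinθ·θ̇² = 5.641450 + -0.349137 − -0.000925 = 5.293238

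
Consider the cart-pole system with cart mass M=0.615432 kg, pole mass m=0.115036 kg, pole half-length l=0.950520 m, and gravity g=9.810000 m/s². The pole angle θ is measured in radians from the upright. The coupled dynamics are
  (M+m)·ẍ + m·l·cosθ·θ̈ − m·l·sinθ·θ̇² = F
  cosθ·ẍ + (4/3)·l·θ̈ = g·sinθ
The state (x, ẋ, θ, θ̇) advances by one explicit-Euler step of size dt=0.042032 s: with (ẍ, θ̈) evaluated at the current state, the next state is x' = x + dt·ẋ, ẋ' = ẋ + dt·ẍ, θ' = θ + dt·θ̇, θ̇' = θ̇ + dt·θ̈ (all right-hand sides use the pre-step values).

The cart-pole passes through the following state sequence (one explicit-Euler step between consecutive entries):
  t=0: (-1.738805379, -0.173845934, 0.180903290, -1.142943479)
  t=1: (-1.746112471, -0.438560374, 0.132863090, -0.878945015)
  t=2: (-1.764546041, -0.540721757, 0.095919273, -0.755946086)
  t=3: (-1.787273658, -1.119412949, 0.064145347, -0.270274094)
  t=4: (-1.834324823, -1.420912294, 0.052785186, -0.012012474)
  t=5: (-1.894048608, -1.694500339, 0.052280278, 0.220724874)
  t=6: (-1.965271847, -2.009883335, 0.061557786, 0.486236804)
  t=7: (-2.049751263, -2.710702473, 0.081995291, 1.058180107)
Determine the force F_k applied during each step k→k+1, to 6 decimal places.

F_0 = -3.950562 N
F_1 = -1.469483 N
F_2 = -8.805332 N
F_3 = -4.569753 N
F_4 = -4.150037 N
F_5 = -4.791502 N
F_6 = -10.695962 N

step 0→1:
  ẍ = (ẋ'−ẋ)/dt = (-0.438560374−-0.173845934)/0.042032 = -6.297926
  θ̈ = (θ̇'−θ̇)/dt = (-0.878945015−-1.142943479)/0.042032 = 6.280892
  sinθ=0.179918, cosθ=0.983682
  F = (M+m)·ẍ + m·l·cosθ·θ̈ − m·l·sinθ·θ̇² = -4.600434 + 0.675571 − 0.025699 = -3.950562
step 1→2:
  ẍ = (ẋ'−ẋ)/dt = (-0.540721757−-0.438560374)/0.042032 = -2.430562
  θ̈ = (θ̇'−θ̇)/dt = (-0.755946086−-0.878945015)/0.042032 = 2.926316
  sinθ=0.132473, cosθ=0.991187
  F = (M+m)·ẍ + m·l·cosθ·θ̈ − m·l·sinθ·θ̇² = -1.775448 + 0.317155 − 0.011190 = -1.469483
step 2→3:
  ẍ = (ẋ'−ẋ)/dt = (-1.119412949−-0.540721757)/0.042032 = -13.767872
  θ̈ = (θ̇'−θ̇)/dt = (-0.270274094−-0.755946086)/0.042032 = 11.554815
  sinθ=0.095772, cosθ=0.995403
  F = (M+m)·ẍ + m·l·cosθ·θ̈ − m·l·sinθ·θ̇² = -10.056990 + 1.257642 − 0.005984 = -8.805332
step 3→4:
  ẍ = (ẋ'−ẋ)/dt = (-1.420912294−-1.119412949)/0.042032 = -7.173091
  θ̈ = (θ̇'−θ̇)/dt = (-0.012012474−-0.270274094)/0.042032 = 6.144405
  sinθ=0.064101, cosθ=0.997943
  F = (M+m)·ẍ + m·l·cosθ·θ̈ − m·l·sinθ·θ̇² = -5.239713 + 0.670472 − 0.000512 = -4.569753
step 4→5:
  ẍ = (ẋ'−ẋ)/dt = (-1.694500339−-1.420912294)/0.042032 = -6.509042
  θ̈ = (θ̇'−θ̇)/dt = (0.220724874−-0.012012474)/0.042032 = 5.537147
  sinθ=0.052761, cosθ=0.998607
  F = (M+m)·ẍ + m·l·cosθ·θ̈ − m·l·sinθ·θ̇² = -4.754647 + 0.604611 − 0.000001 = -4.150037
step 5→6:
  ẍ = (ẋ'−ẋ)/dt = (-2.009883335−-1.694500339)/0.042032 = -7.503402
  θ̈ = (θ̇'−θ̇)/dt = (0.486236804−0.220724874)/0.042032 = 6.316900
  sinθ=0.052256, cosθ=0.998634
  F = (M+m)·ẍ + m·l·cosθ·θ̈ − m·l·sinθ·θ̇² = -5.480995 + 0.689771 − 0.000278 = -4.791502
step 6→7:
  ẍ = (ẋ'−ẋ)/dt = (-2.710702473−-2.009883335)/0.042032 = -16.673466
  θ̈ = (θ̇'−θ̇)/dt = (1.058180107−0.486236804)/0.042032 = 13.607330
  sinθ=0.061519, cosθ=0.998106
  F = (M+m)·ẍ + m·l·cosθ·θ̈ − m·l·sinθ·θ̇² = -12.179434 + 1.485062 − 0.001590 = -10.695962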